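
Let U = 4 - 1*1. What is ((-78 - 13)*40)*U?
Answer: -10920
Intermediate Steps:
U = 3 (U = 4 - 1 = 3)
((-78 - 13)*40)*U = ((-78 - 13)*40)*3 = -91*40*3 = -3640*3 = -10920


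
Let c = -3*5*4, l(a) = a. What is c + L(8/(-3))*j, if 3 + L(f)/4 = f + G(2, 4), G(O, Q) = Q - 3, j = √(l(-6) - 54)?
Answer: -60 - 112*I*√15/3 ≈ -60.0 - 144.59*I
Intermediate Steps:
c = -60 (c = -15*4 = -60)
j = 2*I*√15 (j = √(-6 - 54) = √(-60) = 2*I*√15 ≈ 7.746*I)
G(O, Q) = -3 + Q
L(f) = -8 + 4*f (L(f) = -12 + 4*(f + (-3 + 4)) = -12 + 4*(f + 1) = -12 + 4*(1 + f) = -12 + (4 + 4*f) = -8 + 4*f)
c + L(8/(-3))*j = -60 + (-8 + 4*(8/(-3)))*(2*I*√15) = -60 + (-8 + 4*(8*(-⅓)))*(2*I*√15) = -60 + (-8 + 4*(-8/3))*(2*I*√15) = -60 + (-8 - 32/3)*(2*I*√15) = -60 - 112*I*√15/3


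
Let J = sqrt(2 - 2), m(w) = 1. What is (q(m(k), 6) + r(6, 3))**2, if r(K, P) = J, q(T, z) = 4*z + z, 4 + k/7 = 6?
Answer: 900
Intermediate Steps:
k = 14 (k = -28 + 7*6 = -28 + 42 = 14)
q(T, z) = 5*z
J = 0 (J = sqrt(0) = 0)
r(K, P) = 0
(q(m(k), 6) + r(6, 3))**2 = (5*6 + 0)**2 = (30 + 0)**2 = 30**2 = 900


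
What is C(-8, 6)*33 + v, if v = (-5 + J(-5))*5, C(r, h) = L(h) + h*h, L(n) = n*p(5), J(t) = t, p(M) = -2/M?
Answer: 5294/5 ≈ 1058.8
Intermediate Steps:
L(n) = -2*n/5 (L(n) = n*(-2/5) = n*(-2*⅕) = n*(-⅖) = -2*n/5)
C(r, h) = h² - 2*h/5 (C(r, h) = -2*h/5 + h*h = -2*h/5 + h² = h² - 2*h/5)
v = -50 (v = (-5 - 5)*5 = -10*5 = -50)
C(-8, 6)*33 + v = ((⅕)*6*(-2 + 5*6))*33 - 50 = ((⅕)*6*(-2 + 30))*33 - 50 = ((⅕)*6*28)*33 - 50 = (168/5)*33 - 50 = 5544/5 - 50 = 5294/5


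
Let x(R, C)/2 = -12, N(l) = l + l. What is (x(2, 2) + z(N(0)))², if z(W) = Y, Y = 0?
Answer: 576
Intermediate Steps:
N(l) = 2*l
x(R, C) = -24 (x(R, C) = 2*(-12) = -24)
z(W) = 0
(x(2, 2) + z(N(0)))² = (-24 + 0)² = (-24)² = 576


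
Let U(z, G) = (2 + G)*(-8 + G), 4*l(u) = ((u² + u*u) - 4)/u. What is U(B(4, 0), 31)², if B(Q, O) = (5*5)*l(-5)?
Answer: 576081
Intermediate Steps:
l(u) = (-4 + 2*u²)/(4*u) (l(u) = (((u² + u*u) - 4)/u)/4 = (((u² + u²) - 4)/u)/4 = ((2*u² - 4)/u)/4 = ((-4 + 2*u²)/u)/4 = (-4 + 2*u²)/(4*u))
B(Q, O) = -115/2 (B(Q, O) = (5*5)*((½)*(-5) - 1/(-5)) = 25*(-5/2 - 1*(-⅕)) = 25*(-5/2 + ⅕) = 25*(-23/10) = -115/2)
U(z, G) = (-8 + G)*(2 + G)
U(B(4, 0), 31)² = (-16 + 31² - 6*31)² = (-16 + 961 - 186)² = 759² = 576081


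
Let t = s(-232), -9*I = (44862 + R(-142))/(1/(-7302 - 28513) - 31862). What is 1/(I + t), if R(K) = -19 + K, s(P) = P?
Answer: -10270237779/2381094198413 ≈ -0.0043132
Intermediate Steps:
I = 1600966315/10270237779 (I = -(44862 + (-19 - 142))/(9*(1/(-7302 - 28513) - 31862)) = -(44862 - 161)/(9*(1/(-35815) - 31862)) = -44701/(9*(-1/35815 - 31862)) = -44701/(9*(-1141137531/35815)) = -44701*(-35815)/(9*1141137531) = -⅑*(-1600966315/1141137531) = 1600966315/10270237779 ≈ 0.15588)
t = -232
1/(I + t) = 1/(1600966315/10270237779 - 232) = 1/(-2381094198413/10270237779) = -10270237779/2381094198413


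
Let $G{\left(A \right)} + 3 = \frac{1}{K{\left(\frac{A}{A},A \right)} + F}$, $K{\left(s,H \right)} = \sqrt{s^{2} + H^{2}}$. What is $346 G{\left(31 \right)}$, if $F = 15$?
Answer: $- \frac{770196}{737} + \frac{346 \sqrt{962}}{737} \approx -1030.5$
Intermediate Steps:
$K{\left(s,H \right)} = \sqrt{H^{2} + s^{2}}$
$G{\left(A \right)} = -3 + \frac{1}{15 + \sqrt{1 + A^{2}}}$ ($G{\left(A \right)} = -3 + \frac{1}{\sqrt{A^{2} + \left(\frac{A}{A}\right)^{2}} + 15} = -3 + \frac{1}{\sqrt{A^{2} + 1^{2}} + 15} = -3 + \frac{1}{\sqrt{A^{2} + 1} + 15} = -3 + \frac{1}{\sqrt{1 + A^{2}} + 15} = -3 + \frac{1}{15 + \sqrt{1 + A^{2}}}$)
$346 G{\left(31 \right)} = 346 \frac{-44 - 3 \sqrt{1 + 31^{2}}}{15 + \sqrt{1 + 31^{2}}} = 346 \frac{-44 - 3 \sqrt{1 + 961}}{15 + \sqrt{1 + 961}} = 346 \frac{-44 - 3 \sqrt{962}}{15 + \sqrt{962}} = \frac{346 \left(-44 - 3 \sqrt{962}\right)}{15 + \sqrt{962}}$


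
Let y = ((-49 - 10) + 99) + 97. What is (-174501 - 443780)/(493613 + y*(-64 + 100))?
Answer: -618281/498545 ≈ -1.2402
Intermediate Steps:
y = 137 (y = (-59 + 99) + 97 = 40 + 97 = 137)
(-174501 - 443780)/(493613 + y*(-64 + 100)) = (-174501 - 443780)/(493613 + 137*(-64 + 100)) = -618281/(493613 + 137*36) = -618281/(493613 + 4932) = -618281/498545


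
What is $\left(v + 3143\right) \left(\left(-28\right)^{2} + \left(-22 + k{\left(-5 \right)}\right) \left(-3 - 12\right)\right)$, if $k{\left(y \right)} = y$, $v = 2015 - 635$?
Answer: $5377847$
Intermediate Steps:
$v = 1380$
$\left(v + 3143\right) \left(\left(-28\right)^{2} + \left(-22 + k{\left(-5 \right)}\right) \left(-3 - 12\right)\right) = \left(1380 + 3143\right) \left(\left(-28\right)^{2} + \left(-22 - 5\right) \left(-3 - 12\right)\right) = 4523 \left(784 - -405\right) = 4523 \left(784 + 405\right) = 4523 \cdot 1189 = 5377847$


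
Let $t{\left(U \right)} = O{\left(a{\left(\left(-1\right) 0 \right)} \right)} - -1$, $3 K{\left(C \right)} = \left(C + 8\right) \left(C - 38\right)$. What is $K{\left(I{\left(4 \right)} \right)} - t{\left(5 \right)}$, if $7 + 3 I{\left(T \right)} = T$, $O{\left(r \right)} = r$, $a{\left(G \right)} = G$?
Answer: $-92$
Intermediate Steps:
$I{\left(T \right)} = - \frac{7}{3} + \frac{T}{3}$
$K{\left(C \right)} = \frac{\left(-38 + C\right) \left(8 + C\right)}{3}$ ($K{\left(C \right)} = \frac{\left(C + 8\right) \left(C - 38\right)}{3} = \frac{\left(8 + C\right) \left(-38 + C\right)}{3} = \frac{\left(-38 + C\right) \left(8 + C\right)}{3}$)
$t{\left(U \right)} = 1$ ($t{\left(U \right)} = \left(-1\right) 0 - -1 = 0 + 1 = 1$)
$K{\left(I{\left(4 \right)} \right)} - t{\left(5 \right)} = \left(- \frac{304}{3} - 10 \left(- \frac{7}{3} + \frac{1}{3} \cdot 4\right) + \frac{\left(- \frac{7}{3} + \frac{1}{3} \cdot 4\right)^{2}}{3}\right) - 1 = \left(- \frac{304}{3} - 10 \left(- \frac{7}{3} + \frac{4}{3}\right) + \frac{\left(- \frac{7}{3} + \frac{4}{3}\right)^{2}}{3}\right) - 1 = \left(- \frac{304}{3} - -10 + \frac{\left(-1\right)^{2}}{3}\right) - 1 = \left(- \frac{304}{3} + 10 + \frac{1}{3} \cdot 1\right) - 1 = \left(- \frac{304}{3} + 10 + \frac{1}{3}\right) - 1 = -91 - 1 = -92$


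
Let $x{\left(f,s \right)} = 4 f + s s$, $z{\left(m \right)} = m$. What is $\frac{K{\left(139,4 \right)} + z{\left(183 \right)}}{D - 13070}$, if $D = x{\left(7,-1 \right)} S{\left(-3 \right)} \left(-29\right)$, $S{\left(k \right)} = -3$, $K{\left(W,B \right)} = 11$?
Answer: $- \frac{194}{10547} \approx -0.018394$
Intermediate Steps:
$x{\left(f,s \right)} = s^{2} + 4 f$ ($x{\left(f,s \right)} = 4 f + s^{2} = s^{2} + 4 f$)
$D = 2523$ ($D = \left(\left(-1\right)^{2} + 4 \cdot 7\right) \left(-3\right) \left(-29\right) = \left(1 + 28\right) \left(-3\right) \left(-29\right) = 29 \left(-3\right) \left(-29\right) = \left(-87\right) \left(-29\right) = 2523$)
$\frac{K{\left(139,4 \right)} + z{\left(183 \right)}}{D - 13070} = \frac{11 + 183}{2523 - 13070} = \frac{194}{-10547} = 194 \left(- \frac{1}{10547}\right) = - \frac{194}{10547}$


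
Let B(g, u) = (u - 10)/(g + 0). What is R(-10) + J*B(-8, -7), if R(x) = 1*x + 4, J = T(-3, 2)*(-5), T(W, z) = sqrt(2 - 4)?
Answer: -6 - 85*I*sqrt(2)/8 ≈ -6.0 - 15.026*I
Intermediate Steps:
T(W, z) = I*sqrt(2) (T(W, z) = sqrt(-2) = I*sqrt(2))
B(g, u) = (-10 + u)/g
J = -5*I*sqrt(2) (J = (I*sqrt(2))*(-5) = -5*I*sqrt(2) ≈ -7.0711*I)
R(x) = 4 + x (R(x) = x + 4 = 4 + x)
R(-10) + J*B(-8, -7) = (4 - 10) + (-5*I*sqrt(2))*((-10 - 7)/(-8)) = -6 + (-5*I*sqrt(2))*(-1/8*(-17)) = -6 - 5*I*sqrt(2)*(17/8) = -6 - 85*I*sqrt(2)/8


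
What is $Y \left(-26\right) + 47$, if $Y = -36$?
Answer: $983$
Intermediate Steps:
$Y \left(-26\right) + 47 = \left(-36\right) \left(-26\right) + 47 = 936 + 47 = 983$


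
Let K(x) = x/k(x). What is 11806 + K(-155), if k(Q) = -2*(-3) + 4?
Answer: 23581/2 ≈ 11791.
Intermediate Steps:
k(Q) = 10 (k(Q) = 6 + 4 = 10)
K(x) = x/10
11806 + K(-155) = 11806 + (⅒)*(-155) = 11806 - 31/2 = 23581/2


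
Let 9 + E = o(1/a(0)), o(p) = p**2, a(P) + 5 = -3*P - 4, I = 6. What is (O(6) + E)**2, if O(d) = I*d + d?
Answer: 7150276/6561 ≈ 1089.8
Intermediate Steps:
O(d) = 7*d (O(d) = 6*d + d = 7*d)
a(P) = -9 - 3*P (a(P) = -5 + (-3*P - 4) = -5 + (-4 - 3*P) = -9 - 3*P)
E = -728/81 (E = -9 + (1/(-9 - 3*0))**2 = -9 + (1/(-9 + 0))**2 = -9 + (1/(-9))**2 = -9 + (-1/9)**2 = -9 + 1/81 = -728/81 ≈ -8.9877)
(O(6) + E)**2 = (7*6 - 728/81)**2 = (42 - 728/81)**2 = (2674/81)**2 = 7150276/6561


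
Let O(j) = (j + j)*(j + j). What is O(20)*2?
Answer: 3200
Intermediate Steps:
O(j) = 4*j² (O(j) = (2*j)*(2*j) = 4*j²)
O(20)*2 = (4*20²)*2 = (4*400)*2 = 1600*2 = 3200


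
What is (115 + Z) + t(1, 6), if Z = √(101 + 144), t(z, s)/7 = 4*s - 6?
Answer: 241 + 7*√5 ≈ 256.65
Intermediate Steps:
t(z, s) = -42 + 28*s (t(z, s) = 7*(4*s - 6) = 7*(-6 + 4*s) = -42 + 28*s)
Z = 7*√5 (Z = √245 = 7*√5 ≈ 15.652)
(115 + Z) + t(1, 6) = (115 + 7*√5) + (-42 + 28*6) = (115 + 7*√5) + (-42 + 168) = (115 + 7*√5) + 126 = 241 + 7*√5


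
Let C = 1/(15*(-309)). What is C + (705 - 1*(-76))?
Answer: 3619934/4635 ≈ 781.00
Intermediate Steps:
C = -1/4635 (C = 1/(-4635) = -1/4635 ≈ -0.00021575)
C + (705 - 1*(-76)) = -1/4635 + (705 - 1*(-76)) = -1/4635 + (705 + 76) = -1/4635 + 781 = 3619934/4635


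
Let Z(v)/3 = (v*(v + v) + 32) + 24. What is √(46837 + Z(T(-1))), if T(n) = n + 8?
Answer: √47299 ≈ 217.48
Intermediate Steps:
T(n) = 8 + n
Z(v) = 168 + 6*v² (Z(v) = 3*((v*(v + v) + 32) + 24) = 3*((v*(2*v) + 32) + 24) = 3*((2*v² + 32) + 24) = 3*((32 + 2*v²) + 24) = 3*(56 + 2*v²) = 168 + 6*v²)
√(46837 + Z(T(-1))) = √(46837 + (168 + 6*(8 - 1)²)) = √(46837 + (168 + 6*7²)) = √(46837 + (168 + 6*49)) = √(46837 + (168 + 294)) = √(46837 + 462) = √47299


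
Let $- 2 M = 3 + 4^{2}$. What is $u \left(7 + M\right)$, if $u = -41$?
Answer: $\frac{205}{2} \approx 102.5$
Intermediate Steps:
$M = - \frac{19}{2}$ ($M = - \frac{3 + 4^{2}}{2} = - \frac{3 + 16}{2} = \left(- \frac{1}{2}\right) 19 = - \frac{19}{2} \approx -9.5$)
$u \left(7 + M\right) = - 41 \left(7 - \frac{19}{2}\right) = \left(-41\right) \left(- \frac{5}{2}\right) = \frac{205}{2}$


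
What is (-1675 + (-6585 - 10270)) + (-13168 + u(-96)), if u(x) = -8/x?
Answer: -380375/12 ≈ -31698.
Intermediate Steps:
(-1675 + (-6585 - 10270)) + (-13168 + u(-96)) = (-1675 + (-6585 - 10270)) + (-13168 - 8/(-96)) = (-1675 - 16855) + (-13168 - 8*(-1/96)) = -18530 + (-13168 + 1/12) = -18530 - 158015/12 = -380375/12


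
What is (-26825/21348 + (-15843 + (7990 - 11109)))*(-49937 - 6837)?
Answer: 11491841109587/10674 ≈ 1.0766e+9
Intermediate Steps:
(-26825/21348 + (-15843 + (7990 - 11109)))*(-49937 - 6837) = (-26825*1/21348 + (-15843 - 3119))*(-56774) = (-26825/21348 - 18962)*(-56774) = -404827601/21348*(-56774) = 11491841109587/10674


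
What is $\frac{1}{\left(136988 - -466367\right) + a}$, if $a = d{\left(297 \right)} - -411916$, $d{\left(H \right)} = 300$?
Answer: $\frac{1}{1015571} \approx 9.8467 \cdot 10^{-7}$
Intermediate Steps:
$a = 412216$ ($a = 300 - -411916 = 300 + 411916 = 412216$)
$\frac{1}{\left(136988 - -466367\right) + a} = \frac{1}{\left(136988 - -466367\right) + 412216} = \frac{1}{\left(136988 + 466367\right) + 412216} = \frac{1}{603355 + 412216} = \frac{1}{1015571}$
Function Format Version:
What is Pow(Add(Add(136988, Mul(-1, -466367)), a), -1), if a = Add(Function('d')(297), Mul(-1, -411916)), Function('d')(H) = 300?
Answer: Rational(1, 1015571) ≈ 9.8467e-7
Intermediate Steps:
a = 412216 (a = Add(300, Mul(-1, -411916)) = Add(300, 411916) = 412216)
Pow(Add(Add(136988, Mul(-1, -466367)), a), -1) = Pow(Add(Add(136988, Mul(-1, -466367)), 412216), -1) = Pow(Add(Add(136988, 466367), 412216), -1) = Pow(Add(603355, 412216), -1) = Pow(1015571, -1) = Rational(1, 1015571)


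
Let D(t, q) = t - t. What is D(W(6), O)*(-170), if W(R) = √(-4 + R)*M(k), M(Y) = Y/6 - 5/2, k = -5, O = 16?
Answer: 0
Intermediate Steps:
M(Y) = -5/2 + Y/6 (M(Y) = Y*(⅙) - 5*½ = Y/6 - 5/2 = -5/2 + Y/6)
W(R) = -10*√(-4 + R)/3 (W(R) = √(-4 + R)*(-5/2 + (⅙)*(-5)) = √(-4 + R)*(-5/2 - ⅚) = √(-4 + R)*(-10/3) = -10*√(-4 + R)/3)
D(t, q) = 0
D(W(6), O)*(-170) = 0*(-170) = 0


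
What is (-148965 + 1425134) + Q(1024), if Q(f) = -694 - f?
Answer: 1274451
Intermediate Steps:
(-148965 + 1425134) + Q(1024) = (-148965 + 1425134) + (-694 - 1*1024) = 1276169 + (-694 - 1024) = 1276169 - 1718 = 1274451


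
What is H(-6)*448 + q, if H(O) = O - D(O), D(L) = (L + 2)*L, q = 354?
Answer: -13086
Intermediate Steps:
D(L) = L*(2 + L) (D(L) = (2 + L)*L = L*(2 + L))
H(O) = O - O*(2 + O)
H(-6)*448 + q = -6*(-1 - 1*(-6))*448 + 354 = -6*(-1 + 6)*448 + 354 = -6*5*448 + 354 = -30*448 + 354 = -13440 + 354 = -13086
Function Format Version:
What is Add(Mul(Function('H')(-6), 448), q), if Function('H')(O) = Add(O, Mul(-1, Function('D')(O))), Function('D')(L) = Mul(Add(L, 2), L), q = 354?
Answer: -13086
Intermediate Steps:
Function('D')(L) = Mul(L, Add(2, L)) (Function('D')(L) = Mul(Add(2, L), L) = Mul(L, Add(2, L)))
Function('H')(O) = Add(O, Mul(-1, O, Add(2, O))) (Function('H')(O) = Add(O, Mul(-1, Mul(O, Add(2, O)))) = Add(O, Mul(-1, O, Add(2, O))))
Add(Mul(Function('H')(-6), 448), q) = Add(Mul(Mul(-6, Add(-1, Mul(-1, -6))), 448), 354) = Add(Mul(Mul(-6, Add(-1, 6)), 448), 354) = Add(Mul(Mul(-6, 5), 448), 354) = Add(Mul(-30, 448), 354) = Add(-13440, 354) = -13086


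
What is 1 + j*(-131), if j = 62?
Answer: -8121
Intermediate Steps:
1 + j*(-131) = 1 + 62*(-131) = 1 - 8122 = -8121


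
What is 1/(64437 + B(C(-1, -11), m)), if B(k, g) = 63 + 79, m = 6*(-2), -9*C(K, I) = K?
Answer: 1/64579 ≈ 1.5485e-5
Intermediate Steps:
C(K, I) = -K/9
m = -12
B(k, g) = 142
1/(64437 + B(C(-1, -11), m)) = 1/(64437 + 142) = 1/64579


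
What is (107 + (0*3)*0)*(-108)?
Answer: -11556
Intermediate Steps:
(107 + (0*3)*0)*(-108) = (107 + 0*0)*(-108) = (107 + 0)*(-108) = 107*(-108) = -11556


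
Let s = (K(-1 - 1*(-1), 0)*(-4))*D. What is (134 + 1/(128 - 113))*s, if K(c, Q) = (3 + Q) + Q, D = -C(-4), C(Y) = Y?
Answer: -32176/5 ≈ -6435.2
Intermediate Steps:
D = 4 (D = -1*(-4) = 4)
K(c, Q) = 3 + 2*Q
s = -48 (s = ((3 + 2*0)*(-4))*4 = ((3 + 0)*(-4))*4 = (3*(-4))*4 = -12*4 = -48)
(134 + 1/(128 - 113))*s = (134 + 1/(128 - 113))*(-48) = (134 + 1/15)*(-48) = (2011/15)*(-48) = -32176/5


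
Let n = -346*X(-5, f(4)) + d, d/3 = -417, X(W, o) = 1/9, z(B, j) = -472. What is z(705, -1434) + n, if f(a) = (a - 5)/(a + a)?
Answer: -15853/9 ≈ -1761.4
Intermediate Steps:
f(a) = (-5 + a)/(2*a) (f(a) = (-5 + a)/((2*a)) = (-5 + a)*(1/(2*a)) = (-5 + a)/(2*a))
X(W, o) = ⅑
d = -1251 (d = 3*(-417) = -1251)
n = -11605/9 (n = -346*⅑ - 1251 = -346/9 - 1251 = -11605/9 ≈ -1289.4)
z(705, -1434) + n = -472 - 11605/9 = -15853/9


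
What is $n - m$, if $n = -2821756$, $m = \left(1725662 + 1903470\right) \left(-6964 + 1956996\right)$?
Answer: $-7076926353980$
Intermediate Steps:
$m = 7076923532224$ ($m = 3629132 \cdot 1950032 = 7076923532224$)
$n - m = -2821756 - 7076923532224 = -7076926353980$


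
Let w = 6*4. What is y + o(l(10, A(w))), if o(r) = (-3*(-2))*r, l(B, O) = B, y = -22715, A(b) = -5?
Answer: -22655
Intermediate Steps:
w = 24
o(r) = 6*r
y + o(l(10, A(w))) = -22715 + 6*10 = -22715 + 60 = -22655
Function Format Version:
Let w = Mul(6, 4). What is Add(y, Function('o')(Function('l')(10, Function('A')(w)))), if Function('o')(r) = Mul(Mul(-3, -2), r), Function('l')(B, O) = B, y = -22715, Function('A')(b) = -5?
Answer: -22655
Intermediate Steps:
w = 24
Function('o')(r) = Mul(6, r)
Add(y, Function('o')(Function('l')(10, Function('A')(w)))) = Add(-22715, Mul(6, 10)) = Add(-22715, 60) = -22655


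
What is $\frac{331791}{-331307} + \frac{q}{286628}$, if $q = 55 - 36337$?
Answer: $- \frac{53560535661}{47480931398} \approx -1.128$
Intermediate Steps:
$q = -36282$ ($q = 55 - 36337 = -36282$)
$\frac{331791}{-331307} + \frac{q}{286628} = \frac{331791}{-331307} - \frac{36282}{286628} = 331791 \left(- \frac{1}{331307}\right) - \frac{18141}{143314} = - \frac{331791}{331307} - \frac{18141}{143314} = - \frac{53560535661}{47480931398}$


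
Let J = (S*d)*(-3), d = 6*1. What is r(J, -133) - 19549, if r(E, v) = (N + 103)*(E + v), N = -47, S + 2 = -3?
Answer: -21957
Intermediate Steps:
S = -5 (S = -2 - 3 = -5)
d = 6
J = 90 (J = -5*6*(-3) = -30*(-3) = 90)
r(E, v) = 56*E + 56*v (r(E, v) = (-47 + 103)*(E + v) = 56*(E + v) = 56*E + 56*v)
r(J, -133) - 19549 = (56*90 + 56*(-133)) - 19549 = (5040 - 7448) - 19549 = -2408 - 19549 = -21957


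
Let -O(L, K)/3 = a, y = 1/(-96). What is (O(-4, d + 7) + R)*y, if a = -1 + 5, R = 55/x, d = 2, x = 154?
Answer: 163/1344 ≈ 0.12128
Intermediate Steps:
R = 5/14 (R = 55/154 = 55*(1/154) = 5/14 ≈ 0.35714)
y = -1/96 ≈ -0.010417
a = 4
O(L, K) = -12 (O(L, K) = -3*4 = -12)
(O(-4, d + 7) + R)*y = (-12 + 5/14)*(-1/96) = -163/14*(-1/96) = 163/1344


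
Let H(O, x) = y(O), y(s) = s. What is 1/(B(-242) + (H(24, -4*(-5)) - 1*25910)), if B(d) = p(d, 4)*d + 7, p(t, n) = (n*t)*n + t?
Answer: 1/969709 ≈ 1.0312e-6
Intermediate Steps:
H(O, x) = O
p(t, n) = t + t*n² (p(t, n) = t*n² + t = t + t*n²)
B(d) = 7 + 17*d² (B(d) = (d*(1 + 4²))*d + 7 = (d*(1 + 16))*d + 7 = (d*17)*d + 7 = (17*d)*d + 7 = 17*d² + 7 = 7 + 17*d²)
1/(B(-242) + (H(24, -4*(-5)) - 1*25910)) = 1/((7 + 17*(-242)²) + (24 - 1*25910)) = 1/((7 + 17*58564) + (24 - 25910)) = 1/((7 + 995588) - 25886) = 1/(995595 - 25886) = 1/969709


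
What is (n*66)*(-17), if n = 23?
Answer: -25806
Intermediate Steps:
(n*66)*(-17) = (23*66)*(-17) = 1518*(-17) = -25806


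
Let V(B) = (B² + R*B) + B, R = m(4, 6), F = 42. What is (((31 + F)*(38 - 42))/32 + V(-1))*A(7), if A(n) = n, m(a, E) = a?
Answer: -735/8 ≈ -91.875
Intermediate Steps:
R = 4
V(B) = B² + 5*B (V(B) = (B² + 4*B) + B = B² + 5*B)
(((31 + F)*(38 - 42))/32 + V(-1))*A(7) = (((31 + 42)*(38 - 42))/32 - (5 - 1))*7 = ((73*(-4))*(1/32) - 1*4)*7 = (-292*1/32 - 4)*7 = (-73/8 - 4)*7 = -105/8*7 = -735/8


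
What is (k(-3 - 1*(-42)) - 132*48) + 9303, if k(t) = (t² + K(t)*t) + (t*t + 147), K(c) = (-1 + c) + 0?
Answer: 7638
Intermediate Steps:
K(c) = -1 + c
k(t) = 147 + 2*t² + t*(-1 + t) (k(t) = (t² + (-1 + t)*t) + (t*t + 147) = (t² + t*(-1 + t)) + (t² + 147) = (t² + t*(-1 + t)) + (147 + t²) = 147 + 2*t² + t*(-1 + t))
(k(-3 - 1*(-42)) - 132*48) + 9303 = ((147 - (-3 - 1*(-42)) + 3*(-3 - 1*(-42))²) - 132*48) + 9303 = ((147 - (-3 + 42) + 3*(-3 + 42)²) - 6336) + 9303 = ((147 - 1*39 + 3*39²) - 6336) + 9303 = ((147 - 39 + 3*1521) - 6336) + 9303 = ((147 - 39 + 4563) - 6336) + 9303 = (4671 - 6336) + 9303 = -1665 + 9303 = 7638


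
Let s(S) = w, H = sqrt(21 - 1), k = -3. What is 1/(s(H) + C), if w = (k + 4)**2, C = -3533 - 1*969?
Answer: -1/4501 ≈ -0.00022217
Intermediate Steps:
C = -4502 (C = -3533 - 969 = -4502)
H = 2*sqrt(5) (H = sqrt(20) = 2*sqrt(5) ≈ 4.4721)
w = 1 (w = (-3 + 4)**2 = 1**2 = 1)
s(S) = 1
1/(s(H) + C) = 1/(1 - 4502) = 1/(-4501) = -1/4501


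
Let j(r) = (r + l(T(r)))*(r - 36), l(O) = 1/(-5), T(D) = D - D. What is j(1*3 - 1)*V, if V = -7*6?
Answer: 12852/5 ≈ 2570.4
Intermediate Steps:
T(D) = 0
l(O) = -⅕
j(r) = (-36 + r)*(-⅕ + r) (j(r) = (r - ⅕)*(r - 36) = (-⅕ + r)*(-36 + r) = (-36 + r)*(-⅕ + r))
V = -42
j(1*3 - 1)*V = (36/5 + (1*3 - 1)² - 181*(1*3 - 1)/5)*(-42) = (36/5 + (3 - 1)² - 181*(3 - 1)/5)*(-42) = (36/5 + 2² - 181/5*2)*(-42) = (36/5 + 4 - 362/5)*(-42) = -306/5*(-42) = 12852/5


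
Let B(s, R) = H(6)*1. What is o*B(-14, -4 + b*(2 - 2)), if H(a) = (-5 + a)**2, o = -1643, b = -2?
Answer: -1643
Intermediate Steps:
B(s, R) = 1 (B(s, R) = (-5 + 6)**2*1 = 1**2*1 = 1*1 = 1)
o*B(-14, -4 + b*(2 - 2)) = -1643*1 = -1643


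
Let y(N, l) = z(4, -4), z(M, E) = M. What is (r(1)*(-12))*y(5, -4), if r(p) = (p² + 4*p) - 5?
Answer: 0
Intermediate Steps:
y(N, l) = 4
r(p) = -5 + p² + 4*p
(r(1)*(-12))*y(5, -4) = ((-5 + 1² + 4*1)*(-12))*4 = ((-5 + 1 + 4)*(-12))*4 = (0*(-12))*4 = 0*4 = 0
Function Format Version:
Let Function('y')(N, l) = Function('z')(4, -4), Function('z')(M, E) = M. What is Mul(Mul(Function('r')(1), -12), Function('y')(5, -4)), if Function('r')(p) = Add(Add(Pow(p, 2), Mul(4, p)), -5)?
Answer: 0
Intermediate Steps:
Function('y')(N, l) = 4
Function('r')(p) = Add(-5, Pow(p, 2), Mul(4, p))
Mul(Mul(Function('r')(1), -12), Function('y')(5, -4)) = Mul(Mul(Add(-5, Pow(1, 2), Mul(4, 1)), -12), 4) = Mul(Mul(Add(-5, 1, 4), -12), 4) = Mul(Mul(0, -12), 4) = Mul(0, 4) = 0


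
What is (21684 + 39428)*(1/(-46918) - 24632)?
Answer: -35313085712412/23459 ≈ -1.5053e+9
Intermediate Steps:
(21684 + 39428)*(1/(-46918) - 24632) = 61112*(-1/46918 - 24632) = 61112*(-1155684177/46918) = -35313085712412/23459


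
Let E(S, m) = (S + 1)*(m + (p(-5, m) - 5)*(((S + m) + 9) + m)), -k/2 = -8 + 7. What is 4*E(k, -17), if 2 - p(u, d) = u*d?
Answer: 24084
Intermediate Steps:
p(u, d) = 2 - d*u (p(u, d) = 2 - u*d = 2 - d*u)
k = 2 (k = -2*(-8 + 7) = -2*(-1) = 2)
E(S, m) = (1 + S)*(m + (-3 + 5*m)*(9 + S + 2*m)) (E(S, m) = (S + 1)*(m + ((2 - 1*m*(-5)) - 5)*(((S + m) + 9) + m)) = (1 + S)*(m + ((2 + 5*m) - 5)*((9 + S + m) + m)) = (1 + S)*(m + (-3 + 5*m)*(9 + S + 2*m)))
4*E(k, -17) = 4*(-27 - 30*2 - 3*2² + 10*(-17)² + 40*(-17) + 5*(-17)*2² + 10*2*(-17)² + 45*2*(-17)) = 4*(-27 - 60 - 3*4 + 10*289 - 680 + 5*(-17)*4 + 10*2*289 - 1530) = 4*(-27 - 60 - 12 + 2890 - 680 - 340 + 5780 - 1530) = 4*6021 = 24084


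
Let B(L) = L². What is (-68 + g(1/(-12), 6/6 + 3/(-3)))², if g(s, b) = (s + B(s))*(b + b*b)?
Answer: 4624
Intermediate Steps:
g(s, b) = (b + b²)*(s + s²) (g(s, b) = (s + s²)*(b + b*b) = (s + s²)*(b + b²) = (b + b²)*(s + s²))
(-68 + g(1/(-12), 6/6 + 3/(-3)))² = (-68 + (6/6 + 3/(-3))*(1/(-12))*(1 + (6/6 + 3/(-3)) + 1/(-12) + (6/6 + 3/(-3))*(1/(-12))))² = (-68 + (6*(⅙) + 3*(-⅓))*(1*(-1/12))*(1 + (6*(⅙) + 3*(-⅓)) + 1*(-1/12) + (6*(⅙) + 3*(-⅓))*(1*(-1/12))))² = (-68 + (1 - 1)*(-1/12)*(1 + (1 - 1) - 1/12 + (1 - 1)*(-1/12)))² = (-68 + 0*(-1/12)*(1 + 0 - 1/12 + 0*(-1/12)))² = (-68 + 0*(-1/12)*(1 + 0 - 1/12 + 0))² = (-68 + 0*(-1/12)*(11/12))² = (-68 + 0)² = (-68)² = 4624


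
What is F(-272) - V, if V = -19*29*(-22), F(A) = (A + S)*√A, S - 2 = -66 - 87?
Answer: -12122 - 1692*I*√17 ≈ -12122.0 - 6976.3*I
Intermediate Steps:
S = -151 (S = 2 + (-66 - 87) = 2 - 153 = -151)
F(A) = √A*(-151 + A) (F(A) = (A - 151)*√A = (-151 + A)*√A = √A*(-151 + A))
V = 12122 (V = -551*(-22) = 12122)
F(-272) - V = √(-272)*(-151 - 272) - 1*12122 = (4*I*√17)*(-423) - 12122 = -1692*I*√17 - 12122 = -12122 - 1692*I*√17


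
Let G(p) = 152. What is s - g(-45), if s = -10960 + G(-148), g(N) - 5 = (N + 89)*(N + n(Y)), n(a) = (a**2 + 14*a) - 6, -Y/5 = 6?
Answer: -29689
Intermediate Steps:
Y = -30 (Y = -5*6 = -30)
n(a) = -6 + a**2 + 14*a
g(N) = 5 + (89 + N)*(474 + N) (g(N) = 5 + (N + 89)*(N + (-6 + (-30)**2 + 14*(-30))) = 5 + (89 + N)*(N + (-6 + 900 - 420)) = 5 + (89 + N)*(N + 474) = 5 + (89 + N)*(474 + N))
s = -10808 (s = -10960 + 152 = -10808)
s - g(-45) = -10808 - (42191 + (-45)**2 + 563*(-45)) = -10808 - (42191 + 2025 - 25335) = -10808 - 1*18881 = -10808 - 18881 = -29689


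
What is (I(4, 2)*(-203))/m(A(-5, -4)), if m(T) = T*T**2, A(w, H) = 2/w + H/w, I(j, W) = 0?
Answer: 0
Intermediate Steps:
m(T) = T**3
(I(4, 2)*(-203))/m(A(-5, -4)) = (0*(-203))/(((2 - 4)/(-5))**3) = 0/((-1/5*(-2))**3) = 0/((2/5)**3) = 0/(8/125) = 0*(125/8) = 0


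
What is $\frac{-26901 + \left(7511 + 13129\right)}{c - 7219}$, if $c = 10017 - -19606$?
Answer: $- \frac{2087}{7468} \approx -0.27946$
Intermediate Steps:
$c = 29623$ ($c = 10017 + 19606 = 29623$)
$\frac{-26901 + \left(7511 + 13129\right)}{c - 7219} = \frac{-26901 + \left(7511 + 13129\right)}{29623 - 7219} = \frac{-26901 + 20640}{22404} = \left(-6261\right) \frac{1}{22404} = - \frac{2087}{7468}$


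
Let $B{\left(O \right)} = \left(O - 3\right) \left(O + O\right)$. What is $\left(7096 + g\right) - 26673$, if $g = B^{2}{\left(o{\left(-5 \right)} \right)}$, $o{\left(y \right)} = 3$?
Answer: $-19577$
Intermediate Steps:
$B{\left(O \right)} = 2 O \left(-3 + O\right)$ ($B{\left(O \right)} = \left(-3 + O\right) 2 O = 2 O \left(-3 + O\right)$)
$g = 0$ ($g = \left(2 \cdot 3 \left(-3 + 3\right)\right)^{2} = \left(2 \cdot 3 \cdot 0\right)^{2} = 0^{2} = 0$)
$\left(7096 + g\right) - 26673 = \left(7096 + 0\right) - 26673 = 7096 - 26673 = -19577$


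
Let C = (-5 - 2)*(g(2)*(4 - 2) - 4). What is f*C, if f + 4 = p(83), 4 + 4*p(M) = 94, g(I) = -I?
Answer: 1036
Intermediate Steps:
p(M) = 45/2 (p(M) = -1 + (1/4)*94 = -1 + 47/2 = 45/2)
f = 37/2 (f = -4 + 45/2 = 37/2 ≈ 18.500)
C = 56 (C = (-5 - 2)*((-1*2)*(4 - 2) - 4) = -7*(-2*2 - 4) = -7*(-4 - 4) = -7*(-8) = 56)
f*C = (37/2)*56 = 1036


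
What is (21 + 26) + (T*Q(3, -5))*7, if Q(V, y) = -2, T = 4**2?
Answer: -177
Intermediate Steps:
T = 16
(21 + 26) + (T*Q(3, -5))*7 = (21 + 26) + (16*(-2))*7 = 47 - 32*7 = 47 - 224 = -177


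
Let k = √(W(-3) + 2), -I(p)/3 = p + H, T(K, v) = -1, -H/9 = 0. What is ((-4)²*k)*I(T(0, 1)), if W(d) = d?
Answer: 48*I ≈ 48.0*I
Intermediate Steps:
H = 0 (H = -9*0 = 0)
I(p) = -3*p (I(p) = -3*(p + 0) = -3*p)
k = I (k = √(-3 + 2) = √(-1) = I ≈ 1.0*I)
((-4)²*k)*I(T(0, 1)) = ((-4)²*I)*(-3*(-1)) = (16*I)*3 = 48*I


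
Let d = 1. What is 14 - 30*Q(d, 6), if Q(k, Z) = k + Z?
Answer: -196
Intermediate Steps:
Q(k, Z) = Z + k
14 - 30*Q(d, 6) = 14 - 30*(6 + 1) = 14 - 30*7 = 14 - 210 = -196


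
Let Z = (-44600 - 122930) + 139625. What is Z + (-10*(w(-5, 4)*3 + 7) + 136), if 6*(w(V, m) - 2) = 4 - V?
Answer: -27944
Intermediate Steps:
w(V, m) = 8/3 - V/6 (w(V, m) = 2 + (4 - V)/6 = 2 + (⅔ - V/6) = 8/3 - V/6)
Z = -27905 (Z = -167530 + 139625 = -27905)
Z + (-10*(w(-5, 4)*3 + 7) + 136) = -27905 + (-10*((8/3 - ⅙*(-5))*3 + 7) + 136) = -27905 + (-10*((8/3 + ⅚)*3 + 7) + 136) = -27905 + (-10*((7/2)*3 + 7) + 136) = -27905 + (-10*(21/2 + 7) + 136) = -27905 + (-10*35/2 + 136) = -27905 + (-175 + 136) = -27905 - 39 = -27944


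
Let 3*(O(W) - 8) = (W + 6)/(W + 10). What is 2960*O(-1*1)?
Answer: 654160/27 ≈ 24228.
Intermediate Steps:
O(W) = 8 + (6 + W)/(3*(10 + W)) (O(W) = 8 + ((W + 6)/(W + 10))/3 = 8 + ((6 + W)/(10 + W))/3 = 8 + (6 + W)/(3*(10 + W)))
2960*O(-1*1) = 2960*((246 + 25*(-1*1))/(3*(10 - 1*1))) = 2960*((246 + 25*(-1))/(3*(10 - 1))) = 2960*((1/3)*(246 - 25)/9) = 2960*((1/3)*(1/9)*221) = 2960*(221/27) = 654160/27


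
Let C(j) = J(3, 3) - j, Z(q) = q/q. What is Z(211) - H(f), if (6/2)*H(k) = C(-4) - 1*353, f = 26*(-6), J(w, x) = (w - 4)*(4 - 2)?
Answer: 118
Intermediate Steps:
Z(q) = 1
J(w, x) = -8 + 2*w (J(w, x) = (-4 + w)*2 = -8 + 2*w)
C(j) = -2 - j (C(j) = (-8 + 2*3) - j = (-8 + 6) - j = -2 - j)
f = -156
H(k) = -117 (H(k) = ((-2 - 1*(-4)) - 1*353)/3 = ((-2 + 4) - 353)/3 = (2 - 353)/3 = (⅓)*(-351) = -117)
Z(211) - H(f) = 1 - 1*(-117) = 1 + 117 = 118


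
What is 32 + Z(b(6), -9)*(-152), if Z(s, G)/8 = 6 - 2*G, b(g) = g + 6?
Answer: -29152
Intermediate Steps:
b(g) = 6 + g
Z(s, G) = 48 - 16*G (Z(s, G) = 8*(6 - 2*G) = 48 - 16*G)
32 + Z(b(6), -9)*(-152) = 32 + (48 - 16*(-9))*(-152) = 32 + (48 + 144)*(-152) = 32 + 192*(-152) = 32 - 29184 = -29152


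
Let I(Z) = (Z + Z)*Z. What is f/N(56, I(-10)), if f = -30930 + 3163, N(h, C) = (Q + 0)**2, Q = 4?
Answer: -27767/16 ≈ -1735.4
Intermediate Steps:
I(Z) = 2*Z**2 (I(Z) = (2*Z)*Z = 2*Z**2)
N(h, C) = 16 (N(h, C) = (4 + 0)**2 = 4**2 = 16)
f = -27767
f/N(56, I(-10)) = -27767/16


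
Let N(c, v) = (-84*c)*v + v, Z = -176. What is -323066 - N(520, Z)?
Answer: -8010570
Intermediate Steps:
N(c, v) = v - 84*c*v (N(c, v) = -84*c*v + v = v - 84*c*v)
-323066 - N(520, Z) = -323066 - (-176)*(1 - 84*520) = -323066 - (-176)*(1 - 43680) = -323066 - (-176)*(-43679) = -323066 - 1*7687504 = -323066 - 7687504 = -8010570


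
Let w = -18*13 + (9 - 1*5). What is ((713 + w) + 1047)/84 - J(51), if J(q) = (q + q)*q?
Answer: -72573/14 ≈ -5183.8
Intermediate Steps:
w = -230 (w = -234 + (9 - 5) = -234 + 4 = -230)
J(q) = 2*q² (J(q) = (2*q)*q = 2*q²)
((713 + w) + 1047)/84 - J(51) = ((713 - 230) + 1047)/84 - 2*51² = (483 + 1047)*(1/84) - 2*2601 = 1530*(1/84) - 1*5202 = 255/14 - 5202 = -72573/14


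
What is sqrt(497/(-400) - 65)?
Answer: I*sqrt(26497)/20 ≈ 8.1389*I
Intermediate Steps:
sqrt(497/(-400) - 65) = sqrt(497*(-1/400) - 65) = sqrt(-497/400 - 65) = sqrt(-26497/400) = I*sqrt(26497)/20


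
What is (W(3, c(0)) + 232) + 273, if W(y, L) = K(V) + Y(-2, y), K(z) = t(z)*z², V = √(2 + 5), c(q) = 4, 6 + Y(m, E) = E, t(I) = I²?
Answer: 551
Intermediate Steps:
Y(m, E) = -6 + E
V = √7 ≈ 2.6458
K(z) = z⁴ (K(z) = z²*z² = z⁴)
W(y, L) = 43 + y (W(y, L) = (√7)⁴ + (-6 + y) = 49 + (-6 + y) = 43 + y)
(W(3, c(0)) + 232) + 273 = ((43 + 3) + 232) + 273 = (46 + 232) + 273 = 278 + 273 = 551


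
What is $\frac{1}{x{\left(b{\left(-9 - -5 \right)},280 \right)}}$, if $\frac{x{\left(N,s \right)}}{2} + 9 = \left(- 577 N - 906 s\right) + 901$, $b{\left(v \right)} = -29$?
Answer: $- \frac{1}{472110} \approx -2.1182 \cdot 10^{-6}$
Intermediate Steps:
$x{\left(N,s \right)} = 1784 - 1812 s - 1154 N$ ($x{\left(N,s \right)} = -18 + 2 \left(\left(- 577 N - 906 s\right) + 901\right) = -18 + 2 \left(\left(- 906 s - 577 N\right) + 901\right) = -18 + 2 \left(901 - 906 s - 577 N\right) = -18 - \left(-1802 + 1154 N + 1812 s\right) = 1784 - 1812 s - 1154 N$)
$\frac{1}{x{\left(b{\left(-9 - -5 \right)},280 \right)}} = \frac{1}{1784 - 507360 - -33466} = \frac{1}{1784 - 507360 + 33466} = \frac{1}{-472110} = - \frac{1}{472110}$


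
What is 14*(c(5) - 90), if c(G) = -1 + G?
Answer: -1204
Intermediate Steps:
14*(c(5) - 90) = 14*((-1 + 5) - 90) = 14*(4 - 90) = 14*(-86) = -1204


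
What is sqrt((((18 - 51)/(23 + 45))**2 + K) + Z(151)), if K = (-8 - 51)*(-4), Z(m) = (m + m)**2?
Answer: 69*sqrt(88809)/68 ≈ 302.39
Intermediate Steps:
Z(m) = 4*m**2 (Z(m) = (2*m)**2 = 4*m**2)
K = 236 (K = -59*(-4) = 236)
sqrt((((18 - 51)/(23 + 45))**2 + K) + Z(151)) = sqrt((((18 - 51)/(23 + 45))**2 + 236) + 4*151**2) = sqrt(((-33/68)**2 + 236) + 4*22801) = sqrt(((-33*1/68)**2 + 236) + 91204) = sqrt(((-33/68)**2 + 236) + 91204) = sqrt((1089/4624 + 236) + 91204) = sqrt(1092353/4624 + 91204) = sqrt(422819649/4624) = 69*sqrt(88809)/68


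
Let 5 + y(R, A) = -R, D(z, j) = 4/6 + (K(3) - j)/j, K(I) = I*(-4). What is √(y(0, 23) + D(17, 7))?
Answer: 2*I*√777/21 ≈ 2.6547*I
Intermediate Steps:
K(I) = -4*I
D(z, j) = ⅔ + (-12 - j)/j (D(z, j) = 4/6 + (-4*3 - j)/j = 4*(⅙) + (-12 - j)/j = ⅔ + (-12 - j)/j)
y(R, A) = -5 - R
√(y(0, 23) + D(17, 7)) = √((-5 - 1*0) + (⅓)*(-36 - 1*7)/7) = √((-5 + 0) + (⅓)*(⅐)*(-36 - 7)) = √(-5 + (⅓)*(⅐)*(-43)) = √(-5 - 43/21) = √(-148/21) = 2*I*√777/21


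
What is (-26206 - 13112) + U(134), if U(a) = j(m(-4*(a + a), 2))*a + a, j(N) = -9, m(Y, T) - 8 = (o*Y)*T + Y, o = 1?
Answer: -40390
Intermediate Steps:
m(Y, T) = 8 + Y + T*Y (m(Y, T) = 8 + ((1*Y)*T + Y) = 8 + (Y*T + Y) = 8 + (T*Y + Y) = 8 + (Y + T*Y) = 8 + Y + T*Y)
U(a) = -8*a (U(a) = -9*a + a = -8*a)
(-26206 - 13112) + U(134) = (-26206 - 13112) - 8*134 = -39318 - 1072 = -40390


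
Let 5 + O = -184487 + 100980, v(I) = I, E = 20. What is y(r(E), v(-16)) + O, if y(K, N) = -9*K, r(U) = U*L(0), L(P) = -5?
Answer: -82612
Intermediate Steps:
O = -83512 (O = -5 + (-184487 + 100980) = -5 - 83507 = -83512)
r(U) = -5*U (r(U) = U*(-5) = -5*U)
y(r(E), v(-16)) + O = -(-45)*20 - 83512 = -9*(-100) - 83512 = 900 - 83512 = -82612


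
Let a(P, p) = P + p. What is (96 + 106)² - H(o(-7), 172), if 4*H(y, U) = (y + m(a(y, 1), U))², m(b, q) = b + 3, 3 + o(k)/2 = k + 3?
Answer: 40660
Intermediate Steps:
o(k) = 2*k (o(k) = -6 + 2*(k + 3) = -6 + 2*(3 + k) = -6 + (6 + 2*k) = 2*k)
m(b, q) = 3 + b
H(y, U) = (4 + 2*y)²/4 (H(y, U) = (y + (3 + (y + 1)))²/4 = (y + (3 + (1 + y)))²/4 = (y + (4 + y))²/4 = (4 + 2*y)²/4)
(96 + 106)² - H(o(-7), 172) = (96 + 106)² - (2 + 2*(-7))² = 202² - (2 - 14)² = 40804 - 1*(-12)² = 40804 - 1*144 = 40804 - 144 = 40660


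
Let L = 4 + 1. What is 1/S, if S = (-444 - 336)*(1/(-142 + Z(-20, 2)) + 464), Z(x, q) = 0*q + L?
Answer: -137/49582260 ≈ -2.7631e-6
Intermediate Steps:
L = 5
Z(x, q) = 5 (Z(x, q) = 0*q + 5 = 0 + 5 = 5)
S = -49582260/137 (S = (-444 - 336)*(1/(-142 + 5) + 464) = -780*(1/(-137) + 464) = -780*(-1/137 + 464) = -780*63567/137 = -49582260/137 ≈ -3.6191e+5)
1/S = 1/(-49582260/137) = -137/49582260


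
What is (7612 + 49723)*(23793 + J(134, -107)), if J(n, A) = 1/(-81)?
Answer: 110497846720/81 ≈ 1.3642e+9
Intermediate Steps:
J(n, A) = -1/81
(7612 + 49723)*(23793 + J(134, -107)) = (7612 + 49723)*(23793 - 1/81) = 57335*(1927232/81) = 110497846720/81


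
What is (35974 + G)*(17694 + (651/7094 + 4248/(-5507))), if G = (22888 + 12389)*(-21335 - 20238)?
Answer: -1013696529349193606559/39066658 ≈ -2.5948e+13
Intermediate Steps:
G = -1466570721 (G = 35277*(-41573) = -1466570721)
(35974 + G)*(17694 + (651/7094 + 4248/(-5507))) = (35974 - 1466570721)*(17694 + (651/7094 + 4248/(-5507))) = -1466534747*(17694 + (651*(1/7094) + 4248*(-1/5507))) = -1466534747*(17694 + (651/7094 - 4248/5507)) = -1466534747*(17694 - 26550255/39066658) = -1466534747*691218896397/39066658 = -1013696529349193606559/39066658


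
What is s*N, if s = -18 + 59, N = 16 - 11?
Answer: 205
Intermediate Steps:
N = 5
s = 41
s*N = 41*5 = 205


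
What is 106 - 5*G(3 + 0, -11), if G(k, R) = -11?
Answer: 161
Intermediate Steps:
106 - 5*G(3 + 0, -11) = 106 - 5*(-11) = 106 + 55 = 161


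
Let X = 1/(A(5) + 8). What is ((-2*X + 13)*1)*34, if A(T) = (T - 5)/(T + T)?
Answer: 867/2 ≈ 433.50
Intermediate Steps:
A(T) = (-5 + T)/(2*T) (A(T) = (-5 + T)/((2*T)) = (-5 + T)*(1/(2*T)) = (-5 + T)/(2*T))
X = ⅛ (X = 1/((½)*(-5 + 5)/5 + 8) = 1/((½)*(⅕)*0 + 8) = 1/(0 + 8) = 1/8 = ⅛ ≈ 0.12500)
((-2*X + 13)*1)*34 = ((-2*⅛ + 13)*1)*34 = ((-¼ + 13)*1)*34 = ((51/4)*1)*34 = (51/4)*34 = 867/2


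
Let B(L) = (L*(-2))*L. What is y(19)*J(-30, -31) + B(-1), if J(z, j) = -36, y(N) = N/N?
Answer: -38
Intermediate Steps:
y(N) = 1
B(L) = -2*L² (B(L) = (-2*L)*L = -2*L²)
y(19)*J(-30, -31) + B(-1) = 1*(-36) - 2*(-1)² = -36 - 2*1 = -36 - 2 = -38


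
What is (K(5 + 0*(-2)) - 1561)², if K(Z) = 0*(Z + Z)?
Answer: 2436721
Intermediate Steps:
K(Z) = 0 (K(Z) = 0*(2*Z) = 0)
(K(5 + 0*(-2)) - 1561)² = (0 - 1561)² = (-1561)² = 2436721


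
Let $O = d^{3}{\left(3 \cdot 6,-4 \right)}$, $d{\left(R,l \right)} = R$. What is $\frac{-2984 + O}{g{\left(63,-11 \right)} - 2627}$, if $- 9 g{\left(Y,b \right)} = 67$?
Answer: $- \frac{12816}{11855} \approx -1.0811$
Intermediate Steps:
$g{\left(Y,b \right)} = - \frac{67}{9}$ ($g{\left(Y,b \right)} = \left(- \frac{1}{9}\right) 67 = - \frac{67}{9}$)
$O = 5832$ ($O = \left(3 \cdot 6\right)^{3} = 18^{3} = 5832$)
$\frac{-2984 + O}{g{\left(63,-11 \right)} - 2627} = \frac{-2984 + 5832}{- \frac{67}{9} - 2627} = \frac{2848}{- \frac{23710}{9}} = 2848 \left(- \frac{9}{23710}\right) = - \frac{12816}{11855}$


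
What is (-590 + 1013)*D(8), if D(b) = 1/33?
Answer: 141/11 ≈ 12.818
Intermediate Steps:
D(b) = 1/33
(-590 + 1013)*D(8) = (-590 + 1013)*(1/33) = 423*(1/33) = 141/11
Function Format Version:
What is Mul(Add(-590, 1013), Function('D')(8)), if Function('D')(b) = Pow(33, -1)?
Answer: Rational(141, 11) ≈ 12.818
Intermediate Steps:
Function('D')(b) = Rational(1, 33)
Mul(Add(-590, 1013), Function('D')(8)) = Mul(Add(-590, 1013), Rational(1, 33)) = Mul(423, Rational(1, 33)) = Rational(141, 11)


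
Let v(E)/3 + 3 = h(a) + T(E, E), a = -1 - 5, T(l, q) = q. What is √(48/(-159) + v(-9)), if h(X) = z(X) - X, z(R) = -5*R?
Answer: 10*√2014/53 ≈ 8.4675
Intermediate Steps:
a = -6
h(X) = -6*X (h(X) = -5*X - X = -6*X)
v(E) = 99 + 3*E (v(E) = -9 + 3*(-6*(-6) + E) = -9 + 3*(36 + E) = -9 + (108 + 3*E) = 99 + 3*E)
√(48/(-159) + v(-9)) = √(48/(-159) + (99 + 3*(-9))) = √(48*(-1/159) + (99 - 27)) = √(-16/53 + 72) = √(3800/53) = 10*√2014/53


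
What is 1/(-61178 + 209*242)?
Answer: -1/10600 ≈ -9.4340e-5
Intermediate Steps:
1/(-61178 + 209*242) = 1/(-61178 + 50578) = 1/(-10600) = -1/10600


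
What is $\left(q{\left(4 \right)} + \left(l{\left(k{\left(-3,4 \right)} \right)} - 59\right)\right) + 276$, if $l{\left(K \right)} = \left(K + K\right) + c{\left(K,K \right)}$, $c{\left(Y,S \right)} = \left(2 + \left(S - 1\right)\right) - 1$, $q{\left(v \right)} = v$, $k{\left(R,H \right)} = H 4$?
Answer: $269$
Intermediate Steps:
$k{\left(R,H \right)} = 4 H$
$c{\left(Y,S \right)} = S$ ($c{\left(Y,S \right)} = \left(2 + \left(S - 1\right)\right) - 1 = \left(2 + \left(-1 + S\right)\right) - 1 = \left(1 + S\right) - 1 = S$)
$l{\left(K \right)} = 3 K$ ($l{\left(K \right)} = \left(K + K\right) + K = 2 K + K = 3 K$)
$\left(q{\left(4 \right)} + \left(l{\left(k{\left(-3,4 \right)} \right)} - 59\right)\right) + 276 = \left(4 + \left(3 \cdot 4 \cdot 4 - 59\right)\right) + 276 = \left(4 + \left(3 \cdot 16 - 59\right)\right) + 276 = \left(4 + \left(48 - 59\right)\right) + 276 = \left(4 - 11\right) + 276 = -7 + 276 = 269$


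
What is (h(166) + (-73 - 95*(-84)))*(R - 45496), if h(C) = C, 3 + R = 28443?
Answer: -137693088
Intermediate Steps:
R = 28440 (R = -3 + 28443 = 28440)
(h(166) + (-73 - 95*(-84)))*(R - 45496) = (166 + (-73 - 95*(-84)))*(28440 - 45496) = (166 + (-73 + 7980))*(-17056) = (166 + 7907)*(-17056) = 8073*(-17056) = -137693088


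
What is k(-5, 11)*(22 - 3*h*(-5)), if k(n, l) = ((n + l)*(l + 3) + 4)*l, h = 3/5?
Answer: 30008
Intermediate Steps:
h = ⅗ (h = 3*(⅕) = ⅗ ≈ 0.60000)
k(n, l) = l*(4 + (3 + l)*(l + n)) (k(n, l) = ((l + n)*(3 + l) + 4)*l = ((3 + l)*(l + n) + 4)*l = (4 + (3 + l)*(l + n))*l = l*(4 + (3 + l)*(l + n)))
k(-5, 11)*(22 - 3*h*(-5)) = (11*(4 + 11² + 3*11 + 3*(-5) + 11*(-5)))*(22 - 3*⅗*(-5)) = (11*(4 + 121 + 33 - 15 - 55))*(22 - 9/5*(-5)) = (11*88)*(22 + 9) = 968*31 = 30008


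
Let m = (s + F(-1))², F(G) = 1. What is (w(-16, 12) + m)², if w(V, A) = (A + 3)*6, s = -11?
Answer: 36100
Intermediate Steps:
m = 100 (m = (-11 + 1)² = (-10)² = 100)
w(V, A) = 18 + 6*A (w(V, A) = (3 + A)*6 = 18 + 6*A)
(w(-16, 12) + m)² = ((18 + 6*12) + 100)² = ((18 + 72) + 100)² = (90 + 100)² = 190² = 36100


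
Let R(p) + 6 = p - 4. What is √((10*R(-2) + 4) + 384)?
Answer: 2*√67 ≈ 16.371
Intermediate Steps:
R(p) = -10 + p (R(p) = -6 + (p - 4) = -6 + (-4 + p) = -10 + p)
√((10*R(-2) + 4) + 384) = √((10*(-10 - 2) + 4) + 384) = √((10*(-12) + 4) + 384) = √((-120 + 4) + 384) = √(-116 + 384) = √268 = 2*√67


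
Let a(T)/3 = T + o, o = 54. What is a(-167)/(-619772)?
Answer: 339/619772 ≈ 0.00054698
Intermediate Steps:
a(T) = 162 + 3*T (a(T) = 3*(T + 54) = 3*(54 + T) = 162 + 3*T)
a(-167)/(-619772) = (162 + 3*(-167))/(-619772) = (162 - 501)*(-1/619772) = -339*(-1/619772) = 339/619772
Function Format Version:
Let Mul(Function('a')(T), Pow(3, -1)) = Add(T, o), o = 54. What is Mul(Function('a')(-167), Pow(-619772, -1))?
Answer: Rational(339, 619772) ≈ 0.00054698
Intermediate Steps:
Function('a')(T) = Add(162, Mul(3, T)) (Function('a')(T) = Mul(3, Add(T, 54)) = Mul(3, Add(54, T)) = Add(162, Mul(3, T)))
Mul(Function('a')(-167), Pow(-619772, -1)) = Mul(Add(162, Mul(3, -167)), Pow(-619772, -1)) = Mul(Add(162, -501), Rational(-1, 619772)) = Mul(-339, Rational(-1, 619772)) = Rational(339, 619772)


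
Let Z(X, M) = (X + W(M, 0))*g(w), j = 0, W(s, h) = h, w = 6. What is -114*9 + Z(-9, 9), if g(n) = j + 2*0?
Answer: -1026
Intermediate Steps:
g(n) = 0 (g(n) = 0 + 2*0 = 0 + 0 = 0)
Z(X, M) = 0 (Z(X, M) = (X + 0)*0 = X*0 = 0)
-114*9 + Z(-9, 9) = -114*9 + 0 = -1026 + 0 = -1026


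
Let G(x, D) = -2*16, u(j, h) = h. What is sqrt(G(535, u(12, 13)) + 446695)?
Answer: sqrt(446663) ≈ 668.33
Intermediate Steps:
G(x, D) = -32
sqrt(G(535, u(12, 13)) + 446695) = sqrt(-32 + 446695) = sqrt(446663)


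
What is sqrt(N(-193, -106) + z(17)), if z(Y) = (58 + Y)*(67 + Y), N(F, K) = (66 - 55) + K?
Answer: sqrt(6205) ≈ 78.772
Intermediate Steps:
N(F, K) = 11 + K
sqrt(N(-193, -106) + z(17)) = sqrt((11 - 106) + (3886 + 17**2 + 125*17)) = sqrt(-95 + (3886 + 289 + 2125)) = sqrt(-95 + 6300) = sqrt(6205)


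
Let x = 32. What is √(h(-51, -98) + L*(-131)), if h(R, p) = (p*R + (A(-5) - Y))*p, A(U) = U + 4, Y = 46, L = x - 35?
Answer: I*√484805 ≈ 696.28*I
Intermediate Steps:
L = -3 (L = 32 - 35 = -3)
A(U) = 4 + U
h(R, p) = p*(-47 + R*p) (h(R, p) = (p*R + ((4 - 5) - 1*46))*p = (R*p + (-1 - 46))*p = (R*p - 47)*p = (-47 + R*p)*p = p*(-47 + R*p))
√(h(-51, -98) + L*(-131)) = √(-98*(-47 - 51*(-98)) - 3*(-131)) = √(-98*(-47 + 4998) + 393) = √(-98*4951 + 393) = √(-485198 + 393) = √(-484805) = I*√484805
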